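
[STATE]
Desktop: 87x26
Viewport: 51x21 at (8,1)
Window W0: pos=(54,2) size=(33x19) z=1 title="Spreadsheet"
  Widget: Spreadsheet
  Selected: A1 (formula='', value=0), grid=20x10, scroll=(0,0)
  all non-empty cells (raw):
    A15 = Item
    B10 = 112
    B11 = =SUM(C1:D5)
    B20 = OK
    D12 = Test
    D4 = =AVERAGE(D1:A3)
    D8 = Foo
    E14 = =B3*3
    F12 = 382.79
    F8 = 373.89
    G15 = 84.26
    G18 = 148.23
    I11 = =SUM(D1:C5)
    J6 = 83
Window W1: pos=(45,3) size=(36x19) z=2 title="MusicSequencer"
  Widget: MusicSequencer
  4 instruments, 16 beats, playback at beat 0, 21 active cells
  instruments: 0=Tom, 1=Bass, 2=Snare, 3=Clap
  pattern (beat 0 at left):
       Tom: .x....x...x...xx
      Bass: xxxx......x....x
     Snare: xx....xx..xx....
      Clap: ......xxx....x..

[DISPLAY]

                                                   
                                              ┏━━━━
                                     ┏━━━━━━━━━━━━━
                                     ┃ MusicSequenc
                                     ┠─────────────
                                     ┃      ▼123456
                                     ┃   Tom·█····█
                                     ┃  Bass████···
                                     ┃ Snare██····█
                                     ┃  Clap······█
                                     ┃             
                                     ┃             
                                     ┃             
                                     ┃             
                                     ┃             
                                     ┃             
                                     ┃             
                                     ┃             
                                     ┃             
                                     ┃             
                                     ┗━━━━━━━━━━━━━


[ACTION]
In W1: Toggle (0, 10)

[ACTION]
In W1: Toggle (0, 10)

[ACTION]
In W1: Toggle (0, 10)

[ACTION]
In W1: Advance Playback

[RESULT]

                                                   
                                              ┏━━━━
                                     ┏━━━━━━━━━━━━━
                                     ┃ MusicSequenc
                                     ┠─────────────
                                     ┃      0▼23456
                                     ┃   Tom·█····█
                                     ┃  Bass████···
                                     ┃ Snare██····█
                                     ┃  Clap······█
                                     ┃             
                                     ┃             
                                     ┃             
                                     ┃             
                                     ┃             
                                     ┃             
                                     ┃             
                                     ┃             
                                     ┃             
                                     ┃             
                                     ┗━━━━━━━━━━━━━


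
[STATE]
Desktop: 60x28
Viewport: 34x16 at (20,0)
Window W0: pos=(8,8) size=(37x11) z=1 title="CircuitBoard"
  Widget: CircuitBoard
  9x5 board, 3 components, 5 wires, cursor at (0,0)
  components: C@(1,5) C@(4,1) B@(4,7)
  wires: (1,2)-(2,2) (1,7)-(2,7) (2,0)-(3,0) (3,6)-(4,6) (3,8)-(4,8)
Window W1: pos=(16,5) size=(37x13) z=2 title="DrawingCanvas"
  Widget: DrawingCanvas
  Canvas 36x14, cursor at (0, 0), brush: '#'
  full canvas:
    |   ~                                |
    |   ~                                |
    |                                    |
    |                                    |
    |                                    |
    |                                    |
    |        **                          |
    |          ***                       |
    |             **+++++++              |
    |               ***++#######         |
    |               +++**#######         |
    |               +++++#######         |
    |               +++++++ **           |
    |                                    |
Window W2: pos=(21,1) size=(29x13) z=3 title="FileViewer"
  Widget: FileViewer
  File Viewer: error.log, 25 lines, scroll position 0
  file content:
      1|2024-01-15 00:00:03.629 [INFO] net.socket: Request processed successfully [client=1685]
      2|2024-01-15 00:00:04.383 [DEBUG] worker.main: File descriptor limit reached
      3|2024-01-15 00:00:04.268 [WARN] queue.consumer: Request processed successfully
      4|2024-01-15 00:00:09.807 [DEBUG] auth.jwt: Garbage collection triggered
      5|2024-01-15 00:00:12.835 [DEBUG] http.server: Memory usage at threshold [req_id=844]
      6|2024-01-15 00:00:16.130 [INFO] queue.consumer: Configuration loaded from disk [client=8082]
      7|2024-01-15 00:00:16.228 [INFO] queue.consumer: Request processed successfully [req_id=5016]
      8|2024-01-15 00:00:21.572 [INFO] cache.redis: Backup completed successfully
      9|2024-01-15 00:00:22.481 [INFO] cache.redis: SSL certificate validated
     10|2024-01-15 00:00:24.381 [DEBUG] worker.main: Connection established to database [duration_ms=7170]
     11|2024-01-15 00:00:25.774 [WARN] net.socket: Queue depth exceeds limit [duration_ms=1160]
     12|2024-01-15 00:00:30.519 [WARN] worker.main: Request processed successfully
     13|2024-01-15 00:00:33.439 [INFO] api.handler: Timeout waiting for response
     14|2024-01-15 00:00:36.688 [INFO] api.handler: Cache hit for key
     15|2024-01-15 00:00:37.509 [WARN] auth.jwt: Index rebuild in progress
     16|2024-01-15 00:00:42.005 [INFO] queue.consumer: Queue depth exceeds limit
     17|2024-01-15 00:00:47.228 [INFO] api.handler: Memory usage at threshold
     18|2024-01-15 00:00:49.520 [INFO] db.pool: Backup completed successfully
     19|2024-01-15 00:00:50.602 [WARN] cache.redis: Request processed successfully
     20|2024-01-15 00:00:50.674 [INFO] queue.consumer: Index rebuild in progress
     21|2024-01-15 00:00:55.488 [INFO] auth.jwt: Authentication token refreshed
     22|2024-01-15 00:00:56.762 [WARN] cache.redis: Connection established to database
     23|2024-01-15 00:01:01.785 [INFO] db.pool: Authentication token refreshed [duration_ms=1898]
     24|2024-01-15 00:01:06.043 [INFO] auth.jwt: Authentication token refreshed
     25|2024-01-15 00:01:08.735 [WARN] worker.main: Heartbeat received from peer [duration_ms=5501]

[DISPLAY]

                                  
 ┏━━━━━━━━━━━━━━━━━━━━━━━━━━━┓    
 ┃ FileViewer                ┃    
 ┠───────────────────────────┨    
 ┃2024-01-15 00:00:03.629 [I▲┃    
━┃2024-01-15 00:00:04.383 [D█┃━━┓ 
a┃2024-01-15 00:00:04.268 [W░┃  ┃ 
─┃2024-01-15 00:00:09.807 [D░┃──┨ 
~┃2024-01-15 00:00:12.835 [D░┃  ┃ 
~┃2024-01-15 00:00:16.130 [I░┃  ┃ 
 ┃2024-01-15 00:00:16.228 [I░┃  ┃ 
 ┃2024-01-15 00:00:21.572 [I░┃  ┃ 
 ┃2024-01-15 00:00:22.481 [I▼┃  ┃ 
 ┗━━━━━━━━━━━━━━━━━━━━━━━━━━━┛  ┃ 
     **                         ┃ 
       ***                      ┃ 


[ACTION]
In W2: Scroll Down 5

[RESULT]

                                  
 ┏━━━━━━━━━━━━━━━━━━━━━━━━━━━┓    
 ┃ FileViewer                ┃    
 ┠───────────────────────────┨    
 ┃2024-01-15 00:00:16.130 [I▲┃    
━┃2024-01-15 00:00:16.228 [I░┃━━┓ 
a┃2024-01-15 00:00:21.572 [I░┃  ┃ 
─┃2024-01-15 00:00:22.481 [I█┃──┨ 
~┃2024-01-15 00:00:24.381 [D░┃  ┃ 
~┃2024-01-15 00:00:25.774 [W░┃  ┃ 
 ┃2024-01-15 00:00:30.519 [W░┃  ┃ 
 ┃2024-01-15 00:00:33.439 [I░┃  ┃ 
 ┃2024-01-15 00:00:36.688 [I▼┃  ┃ 
 ┗━━━━━━━━━━━━━━━━━━━━━━━━━━━┛  ┃ 
     **                         ┃ 
       ***                      ┃ 


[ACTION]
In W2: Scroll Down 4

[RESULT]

                                  
 ┏━━━━━━━━━━━━━━━━━━━━━━━━━━━┓    
 ┃ FileViewer                ┃    
 ┠───────────────────────────┨    
 ┃2024-01-15 00:00:24.381 [D▲┃    
━┃2024-01-15 00:00:25.774 [W░┃━━┓ 
a┃2024-01-15 00:00:30.519 [W░┃  ┃ 
─┃2024-01-15 00:00:33.439 [I░┃──┨ 
~┃2024-01-15 00:00:36.688 [I█┃  ┃ 
~┃2024-01-15 00:00:37.509 [W░┃  ┃ 
 ┃2024-01-15 00:00:42.005 [I░┃  ┃ 
 ┃2024-01-15 00:00:47.228 [I░┃  ┃ 
 ┃2024-01-15 00:00:49.520 [I▼┃  ┃ 
 ┗━━━━━━━━━━━━━━━━━━━━━━━━━━━┛  ┃ 
     **                         ┃ 
       ***                      ┃ 


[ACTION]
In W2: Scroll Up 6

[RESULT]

                                  
 ┏━━━━━━━━━━━━━━━━━━━━━━━━━━━┓    
 ┃ FileViewer                ┃    
 ┠───────────────────────────┨    
 ┃2024-01-15 00:00:09.807 [D▲┃    
━┃2024-01-15 00:00:12.835 [D░┃━━┓ 
a┃2024-01-15 00:00:16.130 [I█┃  ┃ 
─┃2024-01-15 00:00:16.228 [I░┃──┨ 
~┃2024-01-15 00:00:21.572 [I░┃  ┃ 
~┃2024-01-15 00:00:22.481 [I░┃  ┃ 
 ┃2024-01-15 00:00:24.381 [D░┃  ┃ 
 ┃2024-01-15 00:00:25.774 [W░┃  ┃ 
 ┃2024-01-15 00:00:30.519 [W▼┃  ┃ 
 ┗━━━━━━━━━━━━━━━━━━━━━━━━━━━┛  ┃ 
     **                         ┃ 
       ***                      ┃ 


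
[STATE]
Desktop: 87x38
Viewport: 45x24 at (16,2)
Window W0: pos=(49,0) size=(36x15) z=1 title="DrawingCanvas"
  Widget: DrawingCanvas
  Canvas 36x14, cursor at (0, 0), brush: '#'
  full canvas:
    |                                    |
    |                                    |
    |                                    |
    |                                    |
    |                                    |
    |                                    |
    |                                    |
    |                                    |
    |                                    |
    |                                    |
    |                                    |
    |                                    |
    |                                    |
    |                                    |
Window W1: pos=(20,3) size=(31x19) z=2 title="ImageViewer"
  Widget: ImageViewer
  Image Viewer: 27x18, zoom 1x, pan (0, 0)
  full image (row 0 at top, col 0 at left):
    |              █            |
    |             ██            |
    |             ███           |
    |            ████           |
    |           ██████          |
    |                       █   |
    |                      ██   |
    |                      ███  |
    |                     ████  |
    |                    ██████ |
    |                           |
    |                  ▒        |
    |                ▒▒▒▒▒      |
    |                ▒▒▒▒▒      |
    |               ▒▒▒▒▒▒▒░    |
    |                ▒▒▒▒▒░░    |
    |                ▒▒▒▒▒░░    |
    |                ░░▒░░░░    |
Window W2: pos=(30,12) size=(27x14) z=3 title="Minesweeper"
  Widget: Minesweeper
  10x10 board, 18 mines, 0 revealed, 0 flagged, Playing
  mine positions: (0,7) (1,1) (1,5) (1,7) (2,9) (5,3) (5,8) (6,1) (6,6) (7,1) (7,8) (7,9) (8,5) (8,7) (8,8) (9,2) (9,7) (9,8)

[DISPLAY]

                                 ┠───────────
    ┏━━━━━━━━━━━━━━━━━━━━━━━━━━━━━┓          
    ┃ ImageViewer                 ┃          
    ┠─────────────────────────────┨          
    ┃              █              ┃          
    ┃             ██              ┃          
    ┃             ███             ┃          
    ┃            ████             ┃          
    ┃           ██████            ┃          
    ┃                       █     ┃          
    ┃         ┏━━━━━━━━━━━━━━━━━━━━━━━━━┓    
    ┃         ┃ Minesweeper             ┃    
    ┃         ┠─────────────────────────┨━━━━
    ┃         ┃■■■■■■■■■■               ┃    
    ┃         ┃■■■■■■■■■■               ┃    
    ┃         ┃■■■■■■■■■■               ┃    
    ┃         ┃■■■■■■■■■■               ┃    
    ┃         ┃■■■■■■■■■■               ┃    
    ┃         ┃■■■■■■■■■■               ┃    
    ┗━━━━━━━━━┃■■■■■■■■■■               ┃    
              ┃■■■■■■■■■■               ┃    
              ┃■■■■■■■■■■               ┃    
              ┃■■■■■■■■■■               ┃    
              ┗━━━━━━━━━━━━━━━━━━━━━━━━━┛    


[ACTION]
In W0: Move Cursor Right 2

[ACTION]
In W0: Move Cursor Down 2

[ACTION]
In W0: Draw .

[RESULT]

                                 ┠───────────
    ┏━━━━━━━━━━━━━━━━━━━━━━━━━━━━━┓          
    ┃ ImageViewer                 ┃          
    ┠─────────────────────────────┨ .        
    ┃              █              ┃          
    ┃             ██              ┃          
    ┃             ███             ┃          
    ┃            ████             ┃          
    ┃           ██████            ┃          
    ┃                       █     ┃          
    ┃         ┏━━━━━━━━━━━━━━━━━━━━━━━━━┓    
    ┃         ┃ Minesweeper             ┃    
    ┃         ┠─────────────────────────┨━━━━
    ┃         ┃■■■■■■■■■■               ┃    
    ┃         ┃■■■■■■■■■■               ┃    
    ┃         ┃■■■■■■■■■■               ┃    
    ┃         ┃■■■■■■■■■■               ┃    
    ┃         ┃■■■■■■■■■■               ┃    
    ┃         ┃■■■■■■■■■■               ┃    
    ┗━━━━━━━━━┃■■■■■■■■■■               ┃    
              ┃■■■■■■■■■■               ┃    
              ┃■■■■■■■■■■               ┃    
              ┃■■■■■■■■■■               ┃    
              ┗━━━━━━━━━━━━━━━━━━━━━━━━━┛    


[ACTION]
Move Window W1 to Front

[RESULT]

                                 ┠───────────
    ┏━━━━━━━━━━━━━━━━━━━━━━━━━━━━━┓          
    ┃ ImageViewer                 ┃          
    ┠─────────────────────────────┨ .        
    ┃              █              ┃          
    ┃             ██              ┃          
    ┃             ███             ┃          
    ┃            ████             ┃          
    ┃           ██████            ┃          
    ┃                       █     ┃          
    ┃                      ██     ┃━━━━━┓    
    ┃                      ███    ┃     ┃    
    ┃                     ████    ┃─────┨━━━━
    ┃                    ██████   ┃     ┃    
    ┃                             ┃     ┃    
    ┃                  ▒          ┃     ┃    
    ┃                ▒▒▒▒▒        ┃     ┃    
    ┃                ▒▒▒▒▒        ┃     ┃    
    ┃               ▒▒▒▒▒▒▒░      ┃     ┃    
    ┗━━━━━━━━━━━━━━━━━━━━━━━━━━━━━┛     ┃    
              ┃■■■■■■■■■■               ┃    
              ┃■■■■■■■■■■               ┃    
              ┃■■■■■■■■■■               ┃    
              ┗━━━━━━━━━━━━━━━━━━━━━━━━━┛    


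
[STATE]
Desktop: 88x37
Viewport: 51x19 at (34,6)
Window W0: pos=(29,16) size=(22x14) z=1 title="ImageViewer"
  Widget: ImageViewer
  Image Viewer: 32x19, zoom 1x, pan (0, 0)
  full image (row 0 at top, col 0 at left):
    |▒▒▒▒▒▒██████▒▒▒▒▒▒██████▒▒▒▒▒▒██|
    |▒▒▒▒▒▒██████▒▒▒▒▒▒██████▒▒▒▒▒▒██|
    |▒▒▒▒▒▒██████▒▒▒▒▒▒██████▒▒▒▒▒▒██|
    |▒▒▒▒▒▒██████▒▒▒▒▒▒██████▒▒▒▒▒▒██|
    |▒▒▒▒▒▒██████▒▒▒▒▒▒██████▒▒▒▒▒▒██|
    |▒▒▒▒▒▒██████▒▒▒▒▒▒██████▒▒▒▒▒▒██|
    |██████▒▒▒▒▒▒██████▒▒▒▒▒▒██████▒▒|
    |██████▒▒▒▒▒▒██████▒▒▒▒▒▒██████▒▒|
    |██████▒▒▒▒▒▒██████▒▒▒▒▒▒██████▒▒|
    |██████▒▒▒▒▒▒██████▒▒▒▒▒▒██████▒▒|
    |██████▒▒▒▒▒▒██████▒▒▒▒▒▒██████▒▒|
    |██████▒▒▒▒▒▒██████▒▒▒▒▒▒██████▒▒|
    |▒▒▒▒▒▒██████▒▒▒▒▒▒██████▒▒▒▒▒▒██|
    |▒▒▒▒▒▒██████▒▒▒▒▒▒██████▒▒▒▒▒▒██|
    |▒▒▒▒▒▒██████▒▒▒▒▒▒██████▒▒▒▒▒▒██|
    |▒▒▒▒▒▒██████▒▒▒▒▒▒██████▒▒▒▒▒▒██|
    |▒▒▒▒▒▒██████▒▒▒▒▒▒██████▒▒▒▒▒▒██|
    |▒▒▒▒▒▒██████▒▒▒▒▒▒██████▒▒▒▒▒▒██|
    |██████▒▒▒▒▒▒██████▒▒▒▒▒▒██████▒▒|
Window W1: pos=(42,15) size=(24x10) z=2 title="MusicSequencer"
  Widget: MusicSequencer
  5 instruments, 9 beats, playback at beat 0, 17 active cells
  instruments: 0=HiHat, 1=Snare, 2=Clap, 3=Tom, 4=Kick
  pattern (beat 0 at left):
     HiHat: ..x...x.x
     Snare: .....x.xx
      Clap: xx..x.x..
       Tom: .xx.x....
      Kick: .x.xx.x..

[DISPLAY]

                                                   
                                                   
                                                   
                                                   
                                                   
                                                   
                                                   
                                                   
                                                   
        ┏━━━━━━━━━━━━━━━━━━━━━━┓                   
━━━━━━━━┃ MusicSequencer       ┃                   
geViewer┠──────────────────────┨                   
────────┃      ▼12345678       ┃                   
▒▒██████┃ HiHat··█···█·█       ┃                   
▒▒██████┃ Snare·····█·██       ┃                   
▒▒██████┃  Clap██··█·█··       ┃                   
▒▒██████┃   Tom·██·█····       ┃                   
▒▒██████┃  Kick·█·██·█··       ┃                   
▒▒██████┗━━━━━━━━━━━━━━━━━━━━━━┛                   


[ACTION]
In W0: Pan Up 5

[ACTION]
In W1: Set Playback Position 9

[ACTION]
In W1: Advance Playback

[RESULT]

                                                   
                                                   
                                                   
                                                   
                                                   
                                                   
                                                   
                                                   
                                                   
        ┏━━━━━━━━━━━━━━━━━━━━━━┓                   
━━━━━━━━┃ MusicSequencer       ┃                   
geViewer┠──────────────────────┨                   
────────┃      0▼2345678       ┃                   
▒▒██████┃ HiHat··█···█·█       ┃                   
▒▒██████┃ Snare·····█·██       ┃                   
▒▒██████┃  Clap██··█·█··       ┃                   
▒▒██████┃   Tom·██·█····       ┃                   
▒▒██████┃  Kick·█·██·█··       ┃                   
▒▒██████┗━━━━━━━━━━━━━━━━━━━━━━┛                   


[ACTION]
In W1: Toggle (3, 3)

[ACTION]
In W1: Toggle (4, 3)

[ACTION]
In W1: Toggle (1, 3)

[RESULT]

                                                   
                                                   
                                                   
                                                   
                                                   
                                                   
                                                   
                                                   
                                                   
        ┏━━━━━━━━━━━━━━━━━━━━━━┓                   
━━━━━━━━┃ MusicSequencer       ┃                   
geViewer┠──────────────────────┨                   
────────┃      0▼2345678       ┃                   
▒▒██████┃ HiHat··█···█·█       ┃                   
▒▒██████┃ Snare···█·█·██       ┃                   
▒▒██████┃  Clap██··█·█··       ┃                   
▒▒██████┃   Tom·████····       ┃                   
▒▒██████┃  Kick·█··█·█··       ┃                   
▒▒██████┗━━━━━━━━━━━━━━━━━━━━━━┛                   


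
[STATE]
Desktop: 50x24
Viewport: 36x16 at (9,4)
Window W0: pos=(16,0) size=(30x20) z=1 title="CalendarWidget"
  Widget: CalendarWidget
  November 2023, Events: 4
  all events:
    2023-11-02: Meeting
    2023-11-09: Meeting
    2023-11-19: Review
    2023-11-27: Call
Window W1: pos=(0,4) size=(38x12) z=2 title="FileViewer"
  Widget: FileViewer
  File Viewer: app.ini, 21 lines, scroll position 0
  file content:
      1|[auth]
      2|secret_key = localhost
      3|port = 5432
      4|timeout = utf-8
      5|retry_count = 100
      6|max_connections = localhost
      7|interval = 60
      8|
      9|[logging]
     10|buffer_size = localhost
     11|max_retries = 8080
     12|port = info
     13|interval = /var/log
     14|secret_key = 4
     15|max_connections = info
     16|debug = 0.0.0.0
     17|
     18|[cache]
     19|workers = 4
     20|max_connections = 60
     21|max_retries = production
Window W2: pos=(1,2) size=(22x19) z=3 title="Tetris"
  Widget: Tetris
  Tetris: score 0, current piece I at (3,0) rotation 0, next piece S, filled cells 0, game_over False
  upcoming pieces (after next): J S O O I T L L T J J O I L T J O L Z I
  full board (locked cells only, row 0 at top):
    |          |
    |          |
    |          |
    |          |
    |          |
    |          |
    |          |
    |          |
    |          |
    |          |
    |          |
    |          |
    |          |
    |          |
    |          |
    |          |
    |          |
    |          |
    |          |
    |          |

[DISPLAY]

─────────────┨━━━━━━━━━━━━━━┓       
   │Next:    ┃              ┃       
   │ ░░      ┃──────────────┨       
   │░░       ┃             ▲┃       
   │         ┃             █┃       
   │         ┃             ░┃       
   │         ┃             ░┃       
   │Score:   ┃             ░┃       
   │0        ┃lhost        ░┃       
   │         ┃             ░┃       
   │         ┃             ▼┃       
   │         ┃━━━━━━━━━━━━━━┛       
   │         ┃                      
   │         ┃                      
   │         ┃                      
   │         ┃━━━━━━━━━━━━━━━━━━━━━━


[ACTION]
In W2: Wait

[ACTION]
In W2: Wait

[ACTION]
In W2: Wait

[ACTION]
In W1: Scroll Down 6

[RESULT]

─────────────┨━━━━━━━━━━━━━━┓       
   │Next:    ┃              ┃       
   │ ░░      ┃──────────────┨       
   │░░       ┃             ▲┃       
   │         ┃             ░┃       
   │         ┃             ░┃       
   │         ┃t            █┃       
   │Score:   ┃             ░┃       
   │0        ┃             ░┃       
   │         ┃             ░┃       
   │         ┃             ▼┃       
   │         ┃━━━━━━━━━━━━━━┛       
   │         ┃                      
   │         ┃                      
   │         ┃                      
   │         ┃━━━━━━━━━━━━━━━━━━━━━━


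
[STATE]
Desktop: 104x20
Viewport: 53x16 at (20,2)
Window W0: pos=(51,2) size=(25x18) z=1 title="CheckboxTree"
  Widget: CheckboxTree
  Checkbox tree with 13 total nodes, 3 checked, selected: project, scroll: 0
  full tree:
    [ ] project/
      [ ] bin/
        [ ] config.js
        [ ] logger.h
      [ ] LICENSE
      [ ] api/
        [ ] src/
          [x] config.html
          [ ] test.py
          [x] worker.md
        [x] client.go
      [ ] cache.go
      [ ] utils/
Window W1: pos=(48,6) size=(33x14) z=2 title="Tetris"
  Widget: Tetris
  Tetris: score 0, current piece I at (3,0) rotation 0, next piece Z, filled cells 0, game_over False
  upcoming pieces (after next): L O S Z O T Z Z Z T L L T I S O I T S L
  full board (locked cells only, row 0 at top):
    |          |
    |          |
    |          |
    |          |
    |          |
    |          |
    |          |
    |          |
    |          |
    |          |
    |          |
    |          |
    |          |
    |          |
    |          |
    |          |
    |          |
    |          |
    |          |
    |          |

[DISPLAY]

                               ┏━━━━━━━━━━━━━━━━━━━━━
                               ┃ CheckboxTree        
                               ┠─────────────────────
                               ┃>[-] project/        
                            ┏━━━━━━━━━━━━━━━━━━━━━━━━
                            ┃ Tetris                 
                            ┠────────────────────────
                            ┃          │Next:        
                            ┃          │▓▓           
                            ┃          │ ▓▓          
                            ┃          │             
                            ┃          │             
                            ┃          │             
                            ┃          │Score:       
                            ┃          │0            
                            ┃          │             


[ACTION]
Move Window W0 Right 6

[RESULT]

                                     ┏━━━━━━━━━━━━━━━
                                     ┃ CheckboxTree  
                                     ┠───────────────
                                     ┃>[-] project/  
                            ┏━━━━━━━━━━━━━━━━━━━━━━━━
                            ┃ Tetris                 
                            ┠────────────────────────
                            ┃          │Next:        
                            ┃          │▓▓           
                            ┃          │ ▓▓          
                            ┃          │             
                            ┃          │             
                            ┃          │             
                            ┃          │Score:       
                            ┃          │0            
                            ┃          │             


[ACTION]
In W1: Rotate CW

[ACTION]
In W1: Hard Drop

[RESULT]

                                     ┏━━━━━━━━━━━━━━━
                                     ┃ CheckboxTree  
                                     ┠───────────────
                                     ┃>[-] project/  
                            ┏━━━━━━━━━━━━━━━━━━━━━━━━
                            ┃ Tetris                 
                            ┠────────────────────────
                            ┃          │Next:        
                            ┃          │  ▒          
                            ┃          │▒▒▒          
                            ┃          │             
                            ┃          │             
                            ┃          │             
                            ┃   █      │Score:       
                            ┃   █      │0            
                            ┃   █      │             


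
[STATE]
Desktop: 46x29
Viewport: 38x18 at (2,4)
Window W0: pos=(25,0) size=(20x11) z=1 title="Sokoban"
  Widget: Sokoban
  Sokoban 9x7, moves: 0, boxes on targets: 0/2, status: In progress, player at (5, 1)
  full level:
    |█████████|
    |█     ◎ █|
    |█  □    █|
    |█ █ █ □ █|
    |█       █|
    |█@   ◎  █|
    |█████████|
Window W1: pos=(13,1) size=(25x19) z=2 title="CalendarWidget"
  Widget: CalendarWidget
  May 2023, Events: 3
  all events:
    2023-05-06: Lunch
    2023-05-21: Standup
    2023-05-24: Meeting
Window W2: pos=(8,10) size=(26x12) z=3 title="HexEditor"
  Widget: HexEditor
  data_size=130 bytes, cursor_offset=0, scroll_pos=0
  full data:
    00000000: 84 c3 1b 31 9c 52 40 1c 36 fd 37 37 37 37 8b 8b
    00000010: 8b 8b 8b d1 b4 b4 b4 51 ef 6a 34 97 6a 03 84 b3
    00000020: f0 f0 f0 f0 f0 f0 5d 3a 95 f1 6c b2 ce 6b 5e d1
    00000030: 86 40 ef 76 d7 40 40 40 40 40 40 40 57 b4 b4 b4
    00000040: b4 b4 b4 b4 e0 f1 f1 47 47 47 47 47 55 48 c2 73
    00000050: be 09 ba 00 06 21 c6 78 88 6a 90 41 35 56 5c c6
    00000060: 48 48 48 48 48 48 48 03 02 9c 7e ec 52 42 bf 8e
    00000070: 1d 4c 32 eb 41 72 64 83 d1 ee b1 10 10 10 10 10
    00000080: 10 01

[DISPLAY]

           ┃        May 2023       ┃  
           ┃Mo Tu We Th Fr Sa Su   ┃  
           ┃ 1  2  3  4  5  6*  7  ┃  
           ┃ 8  9 10 11 12 13 14   ┃  
           ┃15 16 17 18 19 20 21*  ┃  
           ┃22 23 24* 25 26 27 28  ┃  
      ┏━━━━━━━━━━━━━━━━━━━━━━━━┓   ┃━━
      ┃ HexEditor              ┃   ┃  
      ┠────────────────────────┨   ┃  
      ┃00000000  84 c3 1b 31 9c┃   ┃  
      ┃00000010  8b 8b 8b d1 b4┃   ┃  
      ┃00000020  f0 f0 f0 f0 f0┃   ┃  
      ┃00000030  86 40 ef 76 d7┃   ┃  
      ┃00000040  b4 b4 b4 b4 e0┃   ┃  
      ┃00000050  be 09 ba 00 06┃   ┃  
      ┃00000060  48 48 48 48 48┃━━━┛  
      ┃00000070  1d 4c 32 eb 41┃      
      ┗━━━━━━━━━━━━━━━━━━━━━━━━┛      


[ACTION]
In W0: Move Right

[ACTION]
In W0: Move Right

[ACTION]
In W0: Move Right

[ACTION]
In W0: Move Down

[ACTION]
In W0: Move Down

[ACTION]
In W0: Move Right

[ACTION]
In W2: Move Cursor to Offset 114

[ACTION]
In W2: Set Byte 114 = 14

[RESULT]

           ┃        May 2023       ┃  
           ┃Mo Tu We Th Fr Sa Su   ┃  
           ┃ 1  2  3  4  5  6*  7  ┃  
           ┃ 8  9 10 11 12 13 14   ┃  
           ┃15 16 17 18 19 20 21*  ┃  
           ┃22 23 24* 25 26 27 28  ┃  
      ┏━━━━━━━━━━━━━━━━━━━━━━━━┓   ┃━━
      ┃ HexEditor              ┃   ┃  
      ┠────────────────────────┨   ┃  
      ┃00000000  84 c3 1b 31 9c┃   ┃  
      ┃00000010  8b 8b 8b d1 b4┃   ┃  
      ┃00000020  f0 f0 f0 f0 f0┃   ┃  
      ┃00000030  86 40 ef 76 d7┃   ┃  
      ┃00000040  b4 b4 b4 b4 e0┃   ┃  
      ┃00000050  be 09 ba 00 06┃   ┃  
      ┃00000060  48 48 48 48 48┃━━━┛  
      ┃00000070  1d 4c 14 eb 41┃      
      ┗━━━━━━━━━━━━━━━━━━━━━━━━┛      


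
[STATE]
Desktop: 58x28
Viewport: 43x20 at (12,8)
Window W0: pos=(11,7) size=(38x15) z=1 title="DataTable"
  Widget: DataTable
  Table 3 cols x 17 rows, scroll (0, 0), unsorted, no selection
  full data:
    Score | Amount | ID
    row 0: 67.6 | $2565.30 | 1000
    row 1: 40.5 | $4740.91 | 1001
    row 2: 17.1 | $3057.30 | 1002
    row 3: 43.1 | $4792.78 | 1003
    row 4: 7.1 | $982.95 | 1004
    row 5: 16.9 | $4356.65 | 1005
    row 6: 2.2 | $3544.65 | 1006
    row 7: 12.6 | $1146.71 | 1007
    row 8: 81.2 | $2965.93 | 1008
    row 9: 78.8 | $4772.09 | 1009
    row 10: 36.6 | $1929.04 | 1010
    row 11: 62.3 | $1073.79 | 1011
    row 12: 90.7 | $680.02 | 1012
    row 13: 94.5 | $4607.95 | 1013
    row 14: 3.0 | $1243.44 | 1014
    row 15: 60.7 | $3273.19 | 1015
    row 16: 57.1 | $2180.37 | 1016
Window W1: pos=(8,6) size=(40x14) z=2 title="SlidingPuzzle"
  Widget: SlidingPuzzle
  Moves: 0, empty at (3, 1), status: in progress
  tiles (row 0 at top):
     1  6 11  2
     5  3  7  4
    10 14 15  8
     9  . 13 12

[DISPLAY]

───────────────────────────────────┨┃      
──┬────┬────┬────┐                 ┃┨      
1 │  6 │ 11 │  2 │                 ┃┃      
──┼────┼────┼────┤                 ┃┃      
5 │  3 │  7 │  4 │                 ┃┃      
──┼────┼────┼────┤                 ┃┃      
0 │ 14 │ 15 │  8 │                 ┃┃      
──┼────┼────┼────┤                 ┃┃      
9 │    │ 13 │ 12 │                 ┃┃      
──┴────┴────┴────┘                 ┃┃      
es: 0                              ┃┃      
━━━━━━━━━━━━━━━━━━━━━━━━━━━━━━━━━━━┛┃      
81.2 │$2965.93│1008                 ┃      
━━━━━━━━━━━━━━━━━━━━━━━━━━━━━━━━━━━━┛      
                                           
                                           
                                           
                                           
                                           
                                           


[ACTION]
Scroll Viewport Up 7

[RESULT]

                                           
                                           
                                           
                                           
                                           
━━━━━━━━━━━━━━━━━━━━━━━━━━━━━━━━━━━┓       
idingPuzzle                        ┃┓      
───────────────────────────────────┨┃      
──┬────┬────┬────┐                 ┃┨      
1 │  6 │ 11 │  2 │                 ┃┃      
──┼────┼────┼────┤                 ┃┃      
5 │  3 │  7 │  4 │                 ┃┃      
──┼────┼────┼────┤                 ┃┃      
0 │ 14 │ 15 │  8 │                 ┃┃      
──┼────┼────┼────┤                 ┃┃      
9 │    │ 13 │ 12 │                 ┃┃      
──┴────┴────┴────┘                 ┃┃      
es: 0                              ┃┃      
━━━━━━━━━━━━━━━━━━━━━━━━━━━━━━━━━━━┛┃      
81.2 │$2965.93│1008                 ┃      


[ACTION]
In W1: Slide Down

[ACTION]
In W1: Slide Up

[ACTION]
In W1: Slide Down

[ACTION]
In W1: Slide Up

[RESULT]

                                           
                                           
                                           
                                           
                                           
━━━━━━━━━━━━━━━━━━━━━━━━━━━━━━━━━━━┓       
idingPuzzle                        ┃┓      
───────────────────────────────────┨┃      
──┬────┬────┬────┐                 ┃┨      
1 │  6 │ 11 │  2 │                 ┃┃      
──┼────┼────┼────┤                 ┃┃      
5 │  3 │  7 │  4 │                 ┃┃      
──┼────┼────┼────┤                 ┃┃      
0 │ 14 │ 15 │  8 │                 ┃┃      
──┼────┼────┼────┤                 ┃┃      
9 │    │ 13 │ 12 │                 ┃┃      
──┴────┴────┴────┘                 ┃┃      
es: 4                              ┃┃      
━━━━━━━━━━━━━━━━━━━━━━━━━━━━━━━━━━━┛┃      
81.2 │$2965.93│1008                 ┃      
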